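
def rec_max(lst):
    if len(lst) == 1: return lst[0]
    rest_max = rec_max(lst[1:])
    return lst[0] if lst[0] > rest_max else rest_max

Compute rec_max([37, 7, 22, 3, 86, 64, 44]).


rec_max([37, 7, 22, 3, 86, 64, 44]): compare 37 with rec_max([7, 22, 3, 86, 64, 44])
rec_max([7, 22, 3, 86, 64, 44]): compare 7 with rec_max([22, 3, 86, 64, 44])
rec_max([22, 3, 86, 64, 44]): compare 22 with rec_max([3, 86, 64, 44])
rec_max([3, 86, 64, 44]): compare 3 with rec_max([86, 64, 44])
rec_max([86, 64, 44]): compare 86 with rec_max([64, 44])
rec_max([64, 44]): compare 64 with rec_max([44])
rec_max([44]) = 44  (base case)
Compare 64 with 44 -> 64
Compare 86 with 64 -> 86
Compare 3 with 86 -> 86
Compare 22 with 86 -> 86
Compare 7 with 86 -> 86
Compare 37 with 86 -> 86

86


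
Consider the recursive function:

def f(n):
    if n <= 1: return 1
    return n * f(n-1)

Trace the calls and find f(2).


f(2)
= 2 * f(1)
= 2 * 1
= 2

2


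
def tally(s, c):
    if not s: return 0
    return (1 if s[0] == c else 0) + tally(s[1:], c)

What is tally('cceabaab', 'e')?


s[0]='c' != 'e' -> 0
s[0]='c' != 'e' -> 0
s[0]='e' == 'e' -> 1
s[0]='a' != 'e' -> 0
s[0]='b' != 'e' -> 0
s[0]='a' != 'e' -> 0
s[0]='a' != 'e' -> 0
s[0]='b' != 'e' -> 0
Sum: 0 + 0 + 1 + 0 + 0 + 0 + 0 + 0 = 1

1


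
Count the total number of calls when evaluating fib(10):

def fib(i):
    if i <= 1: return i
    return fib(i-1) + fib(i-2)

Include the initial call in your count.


Let C(n) = total calls for fib(n)
C(0) = 1, C(1) = 1
C(2) = 1 + C(1) + C(0) = 1 + 1 + 1 = 3
C(3) = 1 + C(2) + C(1) = 1 + 3 + 1 = 5
C(4) = 1 + C(3) + C(2) = 1 + 5 + 3 = 9
C(5) = 1 + C(4) + C(3) = 1 + 9 + 5 = 15
C(6) = 1 + C(5) + C(4) = 1 + 15 + 9 = 25
C(7) = 1 + C(6) + C(5) = 1 + 25 + 15 = 41
C(8) = 1 + C(7) + C(6) = 1 + 41 + 25 = 67
C(9) = 1 + C(8) + C(7) = 1 + 67 + 41 = 109
C(10) = 1 + C(9) + C(8) = 1 + 109 + 67 = 177

177


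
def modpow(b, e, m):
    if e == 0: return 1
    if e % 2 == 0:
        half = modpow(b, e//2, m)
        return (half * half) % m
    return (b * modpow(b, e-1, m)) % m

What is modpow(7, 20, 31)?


modpow(7, 20, 31): e is even, compute modpow(7, 10, 31)
  modpow(7, 10, 31): e is even, compute modpow(7, 5, 31)
    modpow(7, 5, 31): e is odd, compute modpow(7, 4, 31)
      modpow(7, 4, 31): e is even, compute modpow(7, 2, 31)
        modpow(7, 2, 31): e is even, compute modpow(7, 1, 31)
          modpow(7, 1, 31): e is odd, compute modpow(7, 0, 31)
          modpow(7, 0, 31) = 1
          (7 * 1) % 31 = 7
        half=7, (7*7) % 31 = 18
      half=18, (18*18) % 31 = 14
    (7 * 14) % 31 = 5
  half=5, (5*5) % 31 = 25
half=25, (25*25) % 31 = 5

5


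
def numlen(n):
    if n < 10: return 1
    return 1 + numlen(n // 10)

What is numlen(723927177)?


numlen(723927177) = 1 + numlen(72392717)
numlen(72392717) = 1 + numlen(7239271)
numlen(7239271) = 1 + numlen(723927)
numlen(723927) = 1 + numlen(72392)
numlen(72392) = 1 + numlen(7239)
numlen(7239) = 1 + numlen(723)
numlen(723) = 1 + numlen(72)
numlen(72) = 1 + numlen(7)
numlen(7) = 1  (base case: 7 < 10)
Unwinding: 1 + 1 + 1 + 1 + 1 + 1 + 1 + 1 + 1 = 9

9


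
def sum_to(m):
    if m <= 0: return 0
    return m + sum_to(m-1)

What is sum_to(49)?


sum_to(49)
= 49 + 48 + 47 + 46 + 45 + 44 + 43 + 42 + 41 + 40 + 39 + 38 + 37 + 36 + 35 + 34 + 33 + 32 + 31 + 30 + 29 + 28 + 27 + 26 + 25 + 24 + 23 + 22 + 21 + 20 + 19 + 18 + 17 + 16 + 15 + 14 + 13 + 12 + 11 + 10 + 9 + 8 + 7 + 6 + 5 + 4 + 3 + 2 + 1 + sum_to(0)
= 49 + 48 + 47 + 46 + 45 + 44 + 43 + 42 + 41 + 40 + 39 + 38 + 37 + 36 + 35 + 34 + 33 + 32 + 31 + 30 + 29 + 28 + 27 + 26 + 25 + 24 + 23 + 22 + 21 + 20 + 19 + 18 + 17 + 16 + 15 + 14 + 13 + 12 + 11 + 10 + 9 + 8 + 7 + 6 + 5 + 4 + 3 + 2 + 1 + 0
= 1225

1225


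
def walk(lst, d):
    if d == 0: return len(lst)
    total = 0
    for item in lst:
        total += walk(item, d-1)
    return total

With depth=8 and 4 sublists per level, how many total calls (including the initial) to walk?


At depth 0 (root): 1 call
At depth 1: each of 1 parents calls walk on 4 children = 4 calls
At depth 2: each of 4 parents calls walk on 4 children = 16 calls
At depth 3: each of 16 parents calls walk on 4 children = 64 calls
At depth 4: each of 64 parents calls walk on 4 children = 256 calls
At depth 5: each of 256 parents calls walk on 4 children = 1024 calls
At depth 6: each of 1024 parents calls walk on 4 children = 4096 calls
At depth 7: each of 4096 parents calls walk on 4 children = 16384 calls
At depth 8: each of 16384 parents calls walk on 4 children = 65536 calls
Total: 1 + 4 + 16 + 64 + 256 + 1024 + 4096 + 16384 + 65536 = 87381

87381


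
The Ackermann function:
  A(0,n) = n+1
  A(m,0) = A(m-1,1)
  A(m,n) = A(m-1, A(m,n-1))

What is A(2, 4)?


A(2, 4) = A(1, A(2, 3))
  A(2, 3) = A(1, A(2, 2))
    A(2, 2) = A(1, A(2, 1))
      A(2, 1) = A(1, A(2, 0))
        A(2, 0) = A(1, 1)
          A(1, 1) = A(0, A(1, 0))
          A(1, 0) = A(0, 1)
          A(0, 1) = 2
            = A(0, 2)
          A(0, 2) = 3
        = A(1, 3)
        A(1, 3) = A(0, A(1, 2))
          A(1, 2) = A(0, A(1, 1))
          A(1, 1) = A(0, A(1, 0))
          A(1, 0) = A(0, 1)
          A(0, 1) = 2
            = A(0, 2)
          A(0, 2) = 3
            = A(0, 3)
          A(0, 3) = 4
          = A(0, 4)
          A(0, 4) = 5
      = A(1, 5)
      A(1, 5) = A(0, A(1, 4))
        A(1, 4) = A(0, A(1, 3))
... (trace truncated)
Result: A(2, 4) = 11

11


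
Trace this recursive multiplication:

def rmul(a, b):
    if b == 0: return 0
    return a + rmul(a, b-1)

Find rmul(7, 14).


rmul(7, 14) = 7 + rmul(7, 13)
rmul(7, 13) = 7 + rmul(7, 12)
rmul(7, 12) = 7 + rmul(7, 11)
rmul(7, 11) = 7 + rmul(7, 10)
rmul(7, 10) = 7 + rmul(7, 9)
rmul(7, 9) = 7 + rmul(7, 8)
rmul(7, 8) = 7 + rmul(7, 7)
rmul(7, 7) = 7 + rmul(7, 6)
rmul(7, 6) = 7 + rmul(7, 5)
rmul(7, 5) = 7 + rmul(7, 4)
rmul(7, 4) = 7 + rmul(7, 3)
rmul(7, 3) = 7 + rmul(7, 2)
rmul(7, 2) = 7 + rmul(7, 1)
rmul(7, 1) = 7 + rmul(7, 0)
rmul(7, 0) = 0  (base case)
Total: 7 + 7 + 7 + 7 + 7 + 7 + 7 + 7 + 7 + 7 + 7 + 7 + 7 + 7 + 0 = 98

98


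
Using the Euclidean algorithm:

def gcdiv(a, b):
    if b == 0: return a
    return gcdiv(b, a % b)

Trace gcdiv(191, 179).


gcdiv(191, 179) = gcdiv(179, 12)
gcdiv(179, 12) = gcdiv(12, 11)
gcdiv(12, 11) = gcdiv(11, 1)
gcdiv(11, 1) = gcdiv(1, 0)
gcdiv(1, 0) = 1  (base case)

1


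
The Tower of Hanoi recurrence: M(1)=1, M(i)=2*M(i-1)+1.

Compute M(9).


M(9) = 2 * M(8) + 1
M(8) = 2 * M(7) + 1
M(7) = 2 * M(6) + 1
M(6) = 2 * M(5) + 1
M(5) = 2 * M(4) + 1
M(4) = 2 * M(3) + 1
M(3) = 2 * M(2) + 1
M(2) = 2 * M(1) + 1
M(1) = 1  (base case)
M(2) = 2 * 1 + 1 = 3
M(3) = 2 * 3 + 1 = 7
M(4) = 2 * 7 + 1 = 15
M(5) = 2 * 15 + 1 = 31
M(6) = 2 * 31 + 1 = 63
M(7) = 2 * 63 + 1 = 127
M(8) = 2 * 127 + 1 = 255
M(9) = 2 * 255 + 1 = 511

511


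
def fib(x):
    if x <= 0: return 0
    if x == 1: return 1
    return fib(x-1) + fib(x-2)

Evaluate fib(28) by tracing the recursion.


Computing fib(28) bottom-up:
fib(0) = 0
fib(1) = 1
fib(2) = fib(1) + fib(0) = 1 + 0 = 1
fib(3) = fib(2) + fib(1) = 1 + 1 = 2
fib(4) = fib(3) + fib(2) = 2 + 1 = 3
fib(5) = fib(4) + fib(3) = 3 + 2 = 5
fib(6) = fib(5) + fib(4) = 5 + 3 = 8
fib(7) = fib(6) + fib(5) = 8 + 5 = 13
fib(8) = fib(7) + fib(6) = 13 + 8 = 21
fib(9) = fib(8) + fib(7) = 21 + 13 = 34
fib(10) = fib(9) + fib(8) = 34 + 21 = 55
fib(11) = fib(10) + fib(9) = 55 + 34 = 89
fib(12) = fib(11) + fib(10) = 89 + 55 = 144
fib(13) = fib(12) + fib(11) = 144 + 89 = 233
fib(14) = fib(13) + fib(12) = 233 + 144 = 377
fib(15) = fib(14) + fib(13) = 377 + 233 = 610
fib(16) = fib(15) + fib(14) = 610 + 377 = 987
fib(17) = fib(16) + fib(15) = 987 + 610 = 1597
fib(18) = fib(17) + fib(16) = 1597 + 987 = 2584
fib(19) = fib(18) + fib(17) = 2584 + 1597 = 4181
fib(20) = fib(19) + fib(18) = 4181 + 2584 = 6765
fib(21) = fib(20) + fib(19) = 6765 + 4181 = 10946
fib(22) = fib(21) + fib(20) = 10946 + 6765 = 17711
fib(23) = fib(22) + fib(21) = 17711 + 10946 = 28657
fib(24) = fib(23) + fib(22) = 28657 + 17711 = 46368
fib(25) = fib(24) + fib(23) = 46368 + 28657 = 75025
fib(26) = fib(25) + fib(24) = 75025 + 46368 = 121393
fib(27) = fib(26) + fib(25) = 121393 + 75025 = 196418
fib(28) = fib(27) + fib(26) = 196418 + 121393 = 317811

317811


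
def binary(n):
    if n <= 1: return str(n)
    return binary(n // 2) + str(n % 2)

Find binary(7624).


binary(7624) = binary(3812) + '0'
binary(3812) = binary(1906) + '0'
binary(1906) = binary(953) + '0'
binary(953) = binary(476) + '1'
binary(476) = binary(238) + '0'
binary(238) = binary(119) + '0'
binary(119) = binary(59) + '1'
binary(59) = binary(29) + '1'
binary(29) = binary(14) + '1'
binary(14) = binary(7) + '0'
binary(7) = binary(3) + '1'
binary(3) = binary(1) + '1'
binary(1) = '1'  (base case)
Concatenating: '1' + '1' + '1' + '0' + '1' + '1' + '1' + '0' + '0' + '1' + '0' + '0' + '0' = '1110111001000'

1110111001000


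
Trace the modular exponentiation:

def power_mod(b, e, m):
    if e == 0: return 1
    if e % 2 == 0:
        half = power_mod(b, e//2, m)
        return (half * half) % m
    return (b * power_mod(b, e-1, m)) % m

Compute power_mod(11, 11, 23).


power_mod(11, 11, 23): e is odd, compute power_mod(11, 10, 23)
  power_mod(11, 10, 23): e is even, compute power_mod(11, 5, 23)
    power_mod(11, 5, 23): e is odd, compute power_mod(11, 4, 23)
      power_mod(11, 4, 23): e is even, compute power_mod(11, 2, 23)
        power_mod(11, 2, 23): e is even, compute power_mod(11, 1, 23)
          power_mod(11, 1, 23): e is odd, compute power_mod(11, 0, 23)
          power_mod(11, 0, 23) = 1
          (11 * 1) % 23 = 11
        half=11, (11*11) % 23 = 6
      half=6, (6*6) % 23 = 13
    (11 * 13) % 23 = 5
  half=5, (5*5) % 23 = 2
(11 * 2) % 23 = 22

22


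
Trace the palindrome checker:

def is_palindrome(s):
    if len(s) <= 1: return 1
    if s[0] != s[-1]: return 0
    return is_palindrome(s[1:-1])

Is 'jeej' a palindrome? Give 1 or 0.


is_palindrome('jeej'): s[0]='j' == s[-1]='j' -> check is_palindrome('ee')
is_palindrome('ee'): s[0]='e' == s[-1]='e' -> check is_palindrome('')
is_palindrome(''): len <= 1 -> return 1  (base case)
Result: 1 (palindrome)

1


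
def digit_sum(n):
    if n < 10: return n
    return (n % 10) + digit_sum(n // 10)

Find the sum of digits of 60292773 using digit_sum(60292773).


digit_sum(60292773) = 3 + digit_sum(6029277)
digit_sum(6029277) = 7 + digit_sum(602927)
digit_sum(602927) = 7 + digit_sum(60292)
digit_sum(60292) = 2 + digit_sum(6029)
digit_sum(6029) = 9 + digit_sum(602)
digit_sum(602) = 2 + digit_sum(60)
digit_sum(60) = 0 + digit_sum(6)
digit_sum(6) = 6  (base case)
Total: 3 + 7 + 7 + 2 + 9 + 2 + 0 + 6 = 36

36


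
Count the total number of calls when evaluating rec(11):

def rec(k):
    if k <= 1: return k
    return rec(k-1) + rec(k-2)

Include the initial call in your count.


Let C(n) = total calls for rec(n)
C(0) = 1, C(1) = 1
C(2) = 1 + C(1) + C(0) = 1 + 1 + 1 = 3
C(3) = 1 + C(2) + C(1) = 1 + 3 + 1 = 5
C(4) = 1 + C(3) + C(2) = 1 + 5 + 3 = 9
C(5) = 1 + C(4) + C(3) = 1 + 9 + 5 = 15
C(6) = 1 + C(5) + C(4) = 1 + 15 + 9 = 25
C(7) = 1 + C(6) + C(5) = 1 + 25 + 15 = 41
C(8) = 1 + C(7) + C(6) = 1 + 41 + 25 = 67
C(9) = 1 + C(8) + C(7) = 1 + 67 + 41 = 109
C(10) = 1 + C(9) + C(8) = 1 + 109 + 67 = 177
C(11) = 1 + C(10) + C(9) = 1 + 177 + 109 = 287

287


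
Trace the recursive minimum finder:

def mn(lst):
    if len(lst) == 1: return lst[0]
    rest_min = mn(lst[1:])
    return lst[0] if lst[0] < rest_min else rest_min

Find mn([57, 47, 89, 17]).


mn([57, 47, 89, 17]): compare 57 with mn([47, 89, 17])
mn([47, 89, 17]): compare 47 with mn([89, 17])
mn([89, 17]): compare 89 with mn([17])
mn([17]) = 17  (base case)
Compare 89 with 17 -> 17
Compare 47 with 17 -> 17
Compare 57 with 17 -> 17

17


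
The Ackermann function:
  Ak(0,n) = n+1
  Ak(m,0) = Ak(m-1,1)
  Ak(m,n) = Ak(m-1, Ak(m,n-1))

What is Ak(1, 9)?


Ak(1, 9) = Ak(0, Ak(1, 8))
  Ak(1, 8) = Ak(0, Ak(1, 7))
    Ak(1, 7) = Ak(0, Ak(1, 6))
      Ak(1, 6) = Ak(0, Ak(1, 5))
        Ak(1, 5) = Ak(0, Ak(1, 4))
          Ak(1, 4) = Ak(0, Ak(1, 3))
          Ak(1, 3) = Ak(0, Ak(1, 2))
          Ak(1, 2) = Ak(0, Ak(1, 1))
          Ak(1, 1) = Ak(0, Ak(1, 0))
          Ak(1, 0) = Ak(0, 1)
          Ak(0, 1) = 2
            = Ak(0, 2)
          Ak(0, 2) = 3
            = Ak(0, 3)
          Ak(0, 3) = 4
            = Ak(0, 4)
          Ak(0, 4) = 5
            = Ak(0, 5)
          Ak(0, 5) = 6
          = Ak(0, 6)
          Ak(0, 6) = 7
        = Ak(0, 7)
        Ak(0, 7) = 8
      = Ak(0, 8)
      Ak(0, 8) = 9
... (trace truncated)
Result: Ak(1, 9) = 11

11


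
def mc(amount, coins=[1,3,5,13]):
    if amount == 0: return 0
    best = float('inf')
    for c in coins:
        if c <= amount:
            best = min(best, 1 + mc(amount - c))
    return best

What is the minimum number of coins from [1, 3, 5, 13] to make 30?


Building up with DP:
mc(0) = 0
mc(1) = min(1+mc(0)=1+0=1) = 1
mc(2) = min(1+mc(1)=1+1=2) = 2
mc(3) = min(1+mc(2)=1+2=3, 1+mc(0)=1+0=1) = 1
mc(4) = min(1+mc(3)=1+1=2, 1+mc(1)=1+1=2) = 2
mc(5) = min(1+mc(4)=1+2=3, 1+mc(2)=1+2=3, 1+mc(0)=1+0=1) = 1
mc(6) = min(1+mc(5)=1+1=2, 1+mc(3)=1+1=2, 1+mc(1)=1+1=2) = 2
mc(7) = min(1+mc(6)=1+2=3, 1+mc(4)=1+2=3, 1+mc(2)=1+2=3) = 3
mc(8) = min(1+mc(7)=1+3=4, 1+mc(5)=1+1=2, 1+mc(3)=1+1=2) = 2
mc(9) = min(1+mc(8)=1+2=3, 1+mc(6)=1+2=3, 1+mc(4)=1+2=3) = 3
mc(10) = min(1+mc(9)=1+3=4, 1+mc(7)=1+3=4, 1+mc(5)=1+1=2) = 2
mc(11) = min(1+mc(10)=1+2=3, 1+mc(8)=1+2=3, 1+mc(6)=1+2=3) = 3
mc(12) = min(1+mc(11)=1+3=4, 1+mc(9)=1+3=4, 1+mc(7)=1+3=4) = 4
mc(13) = min(1+mc(12)=1+4=5, 1+mc(10)=1+2=3, 1+mc(8)=1+2=3, 1+mc(0)=1+0=1) = 1
mc(14) = min(1+mc(13)=1+1=2, 1+mc(11)=1+3=4, 1+mc(9)=1+3=4, 1+mc(1)=1+1=2) = 2
mc(15) = min(1+mc(14)=1+2=3, 1+mc(12)=1+4=5, 1+mc(10)=1+2=3, 1+mc(2)=1+2=3) = 3
mc(16) = min(1+mc(15)=1+3=4, 1+mc(13)=1+1=2, 1+mc(11)=1+3=4, 1+mc(3)=1+1=2) = 2
mc(17) = min(1+mc(16)=1+2=3, 1+mc(14)=1+2=3, 1+mc(12)=1+4=5, 1+mc(4)=1+2=3) = 3
mc(18) = min(1+mc(17)=1+3=4, 1+mc(15)=1+3=4, 1+mc(13)=1+1=2, 1+mc(5)=1+1=2) = 2
mc(19) = min(1+mc(18)=1+2=3, 1+mc(16)=1+2=3, 1+mc(14)=1+2=3, 1+mc(6)=1+2=3) = 3
mc(20) = min(1+mc(19)=1+3=4, 1+mc(17)=1+3=4, 1+mc(15)=1+3=4, 1+mc(7)=1+3=4) = 4
mc(21) = min(1+mc(20)=1+4=5, 1+mc(18)=1+2=3, 1+mc(16)=1+2=3, 1+mc(8)=1+2=3) = 3
mc(22) = min(1+mc(21)=1+3=4, 1+mc(19)=1+3=4, 1+mc(17)=1+3=4, 1+mc(9)=1+3=4) = 4
mc(23) = min(1+mc(22)=1+4=5, 1+mc(20)=1+4=5, 1+mc(18)=1+2=3, 1+mc(10)=1+2=3) = 3
mc(24) = min(1+mc(23)=1+3=4, 1+mc(21)=1+3=4, 1+mc(19)=1+3=4, 1+mc(11)=1+3=4) = 4
mc(25) = min(1+mc(24)=1+4=5, 1+mc(22)=1+4=5, 1+mc(20)=1+4=5, 1+mc(12)=1+4=5) = 5
mc(26) = min(1+mc(25)=1+5=6, 1+mc(23)=1+3=4, 1+mc(21)=1+3=4, 1+mc(13)=1+1=2) = 2
mc(27) = min(1+mc(26)=1+2=3, 1+mc(24)=1+4=5, 1+mc(22)=1+4=5, 1+mc(14)=1+2=3) = 3
mc(28) = min(1+mc(27)=1+3=4, 1+mc(25)=1+5=6, 1+mc(23)=1+3=4, 1+mc(15)=1+3=4) = 4
mc(29) = min(1+mc(28)=1+4=5, 1+mc(26)=1+2=3, 1+mc(24)=1+4=5, 1+mc(16)=1+2=3) = 3
mc(30) = min(1+mc(29)=1+3=4, 1+mc(27)=1+3=4, 1+mc(25)=1+5=6, 1+mc(17)=1+3=4) = 4

4


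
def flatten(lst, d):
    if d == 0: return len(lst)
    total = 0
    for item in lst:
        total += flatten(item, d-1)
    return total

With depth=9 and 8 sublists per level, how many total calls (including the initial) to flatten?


At depth 0 (root): 1 call
At depth 1: each of 1 parents calls flatten on 8 children = 8 calls
At depth 2: each of 8 parents calls flatten on 8 children = 64 calls
At depth 3: each of 64 parents calls flatten on 8 children = 512 calls
At depth 4: each of 512 parents calls flatten on 8 children = 4096 calls
At depth 5: each of 4096 parents calls flatten on 8 children = 32768 calls
At depth 6: each of 32768 parents calls flatten on 8 children = 262144 calls
At depth 7: each of 262144 parents calls flatten on 8 children = 2097152 calls
At depth 8: each of 2097152 parents calls flatten on 8 children = 16777216 calls
At depth 9: each of 16777216 parents calls flatten on 8 children = 134217728 calls
Total: 1 + 8 + 64 + 512 + 4096 + 32768 + 262144 + 2097152 + 16777216 + 134217728 = 153391689

153391689


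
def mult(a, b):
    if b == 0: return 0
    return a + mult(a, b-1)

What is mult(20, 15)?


mult(20, 15) = 20 + mult(20, 14)
mult(20, 14) = 20 + mult(20, 13)
mult(20, 13) = 20 + mult(20, 12)
mult(20, 12) = 20 + mult(20, 11)
mult(20, 11) = 20 + mult(20, 10)
mult(20, 10) = 20 + mult(20, 9)
mult(20, 9) = 20 + mult(20, 8)
mult(20, 8) = 20 + mult(20, 7)
mult(20, 7) = 20 + mult(20, 6)
mult(20, 6) = 20 + mult(20, 5)
mult(20, 5) = 20 + mult(20, 4)
mult(20, 4) = 20 + mult(20, 3)
mult(20, 3) = 20 + mult(20, 2)
mult(20, 2) = 20 + mult(20, 1)
mult(20, 1) = 20 + mult(20, 0)
mult(20, 0) = 0  (base case)
Total: 20 + 20 + 20 + 20 + 20 + 20 + 20 + 20 + 20 + 20 + 20 + 20 + 20 + 20 + 20 + 0 = 300

300


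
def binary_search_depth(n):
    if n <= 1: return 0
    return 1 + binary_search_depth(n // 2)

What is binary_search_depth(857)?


857 / 2 = 428
428 / 2 = 214
214 / 2 = 107
107 / 2 = 53
53 / 2 = 26
26 / 2 = 13
13 / 2 = 6
6 / 2 = 3
3 / 2 = 1
Reached 1 after 9 halvings

9


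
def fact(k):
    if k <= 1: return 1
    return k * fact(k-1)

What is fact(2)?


fact(2)
= 2 * fact(1)
= 2 * 1
= 2

2


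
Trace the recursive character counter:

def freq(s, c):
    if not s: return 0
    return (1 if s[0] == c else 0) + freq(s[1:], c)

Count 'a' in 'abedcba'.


s[0]='a' == 'a' -> 1
s[0]='b' != 'a' -> 0
s[0]='e' != 'a' -> 0
s[0]='d' != 'a' -> 0
s[0]='c' != 'a' -> 0
s[0]='b' != 'a' -> 0
s[0]='a' == 'a' -> 1
Sum: 1 + 0 + 0 + 0 + 0 + 0 + 1 = 2

2


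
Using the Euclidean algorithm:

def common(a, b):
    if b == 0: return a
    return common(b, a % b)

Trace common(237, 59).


common(237, 59) = common(59, 1)
common(59, 1) = common(1, 0)
common(1, 0) = 1  (base case)

1


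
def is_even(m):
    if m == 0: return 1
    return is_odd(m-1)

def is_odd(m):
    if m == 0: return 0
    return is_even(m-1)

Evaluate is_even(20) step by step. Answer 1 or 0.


is_even(20) = is_odd(19)
is_odd(19) = is_even(18)
is_even(18) = is_odd(17)
is_odd(17) = is_even(16)
is_even(16) = is_odd(15)
is_odd(15) = is_even(14)
is_even(14) = is_odd(13)
is_odd(13) = is_even(12)
is_even(12) = is_odd(11)
is_odd(11) = is_even(10)
is_even(10) = is_odd(9)
is_odd(9) = is_even(8)
is_even(8) = is_odd(7)
is_odd(7) = is_even(6)
is_even(6) = is_odd(5)
is_odd(5) = is_even(4)
is_even(4) = is_odd(3)
is_odd(3) = is_even(2)
is_even(2) = is_odd(1)
is_odd(1) = is_even(0)
is_even(0) = 1  (base case)
Result: 1

1


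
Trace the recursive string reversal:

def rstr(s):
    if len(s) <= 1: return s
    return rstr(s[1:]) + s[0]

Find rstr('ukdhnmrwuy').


rstr('ukdhnmrwuy') = rstr('kdhnmrwuy') + 'u'
rstr('kdhnmrwuy') = rstr('dhnmrwuy') + 'k'
rstr('dhnmrwuy') = rstr('hnmrwuy') + 'd'
rstr('hnmrwuy') = rstr('nmrwuy') + 'h'
rstr('nmrwuy') = rstr('mrwuy') + 'n'
rstr('mrwuy') = rstr('rwuy') + 'm'
rstr('rwuy') = rstr('wuy') + 'r'
rstr('wuy') = rstr('uy') + 'w'
rstr('uy') = rstr('y') + 'u'
rstr('y') = 'y'  (base case)
Concatenating: 'y' + 'u' + 'w' + 'r' + 'm' + 'n' + 'h' + 'd' + 'k' + 'u' = 'yuwrmnhdku'

yuwrmnhdku


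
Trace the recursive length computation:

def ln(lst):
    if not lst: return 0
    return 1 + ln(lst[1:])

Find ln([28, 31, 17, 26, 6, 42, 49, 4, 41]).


ln([28, 31, 17, 26, 6, 42, 49, 4, 41]) = 1 + ln([31, 17, 26, 6, 42, 49, 4, 41])
ln([31, 17, 26, 6, 42, 49, 4, 41]) = 1 + ln([17, 26, 6, 42, 49, 4, 41])
ln([17, 26, 6, 42, 49, 4, 41]) = 1 + ln([26, 6, 42, 49, 4, 41])
ln([26, 6, 42, 49, 4, 41]) = 1 + ln([6, 42, 49, 4, 41])
ln([6, 42, 49, 4, 41]) = 1 + ln([42, 49, 4, 41])
ln([42, 49, 4, 41]) = 1 + ln([49, 4, 41])
ln([49, 4, 41]) = 1 + ln([4, 41])
ln([4, 41]) = 1 + ln([41])
ln([41]) = 1 + ln([])
ln([]) = 0  (base case)
Unwinding: 1 + 1 + 1 + 1 + 1 + 1 + 1 + 1 + 1 + 0 = 9

9


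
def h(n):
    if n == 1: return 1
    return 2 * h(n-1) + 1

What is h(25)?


h(25) = 2 * h(24) + 1
h(24) = 2 * h(23) + 1
h(23) = 2 * h(22) + 1
h(22) = 2 * h(21) + 1
h(21) = 2 * h(20) + 1
h(20) = 2 * h(19) + 1
h(19) = 2 * h(18) + 1
h(18) = 2 * h(17) + 1
h(17) = 2 * h(16) + 1
h(16) = 2 * h(15) + 1
h(15) = 2 * h(14) + 1
h(14) = 2 * h(13) + 1
h(13) = 2 * h(12) + 1
h(12) = 2 * h(11) + 1
h(11) = 2 * h(10) + 1
h(10) = 2 * h(9) + 1
h(9) = 2 * h(8) + 1
h(8) = 2 * h(7) + 1
h(7) = 2 * h(6) + 1
h(6) = 2 * h(5) + 1
h(5) = 2 * h(4) + 1
h(4) = 2 * h(3) + 1
h(3) = 2 * h(2) + 1
h(2) = 2 * h(1) + 1
h(1) = 1  (base case)
h(2) = 2 * 1 + 1 = 3
h(3) = 2 * 3 + 1 = 7
h(4) = 2 * 7 + 1 = 15
h(5) = 2 * 15 + 1 = 31
h(6) = 2 * 31 + 1 = 63
h(7) = 2 * 63 + 1 = 127
h(8) = 2 * 127 + 1 = 255
h(9) = 2 * 255 + 1 = 511
h(10) = 2 * 511 + 1 = 1023
h(11) = 2 * 1023 + 1 = 2047
h(12) = 2 * 2047 + 1 = 4095
h(13) = 2 * 4095 + 1 = 8191
h(14) = 2 * 8191 + 1 = 16383
h(15) = 2 * 16383 + 1 = 32767
h(16) = 2 * 32767 + 1 = 65535
h(17) = 2 * 65535 + 1 = 131071
h(18) = 2 * 131071 + 1 = 262143
h(19) = 2 * 262143 + 1 = 524287
h(20) = 2 * 524287 + 1 = 1048575
h(21) = 2 * 1048575 + 1 = 2097151
h(22) = 2 * 2097151 + 1 = 4194303
h(23) = 2 * 4194303 + 1 = 8388607
h(24) = 2 * 8388607 + 1 = 16777215
h(25) = 2 * 16777215 + 1 = 33554431

33554431


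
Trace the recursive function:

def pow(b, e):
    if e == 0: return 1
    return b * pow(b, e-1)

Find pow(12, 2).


pow(12, 2)
= 12 * pow(12, 1)
= 12 * 12 * pow(12, 0)
= 12 * 12 * 1
= 144

144


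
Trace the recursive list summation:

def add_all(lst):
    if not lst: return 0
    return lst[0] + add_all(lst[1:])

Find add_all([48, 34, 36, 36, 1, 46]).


add_all([48, 34, 36, 36, 1, 46]) = 48 + add_all([34, 36, 36, 1, 46])
add_all([34, 36, 36, 1, 46]) = 34 + add_all([36, 36, 1, 46])
add_all([36, 36, 1, 46]) = 36 + add_all([36, 1, 46])
add_all([36, 1, 46]) = 36 + add_all([1, 46])
add_all([1, 46]) = 1 + add_all([46])
add_all([46]) = 46 + add_all([])
add_all([]) = 0  (base case)
Total: 48 + 34 + 36 + 36 + 1 + 46 + 0 = 201

201


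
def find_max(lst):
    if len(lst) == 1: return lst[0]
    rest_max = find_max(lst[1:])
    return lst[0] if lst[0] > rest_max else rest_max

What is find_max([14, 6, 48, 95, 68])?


find_max([14, 6, 48, 95, 68]): compare 14 with find_max([6, 48, 95, 68])
find_max([6, 48, 95, 68]): compare 6 with find_max([48, 95, 68])
find_max([48, 95, 68]): compare 48 with find_max([95, 68])
find_max([95, 68]): compare 95 with find_max([68])
find_max([68]) = 68  (base case)
Compare 95 with 68 -> 95
Compare 48 with 95 -> 95
Compare 6 with 95 -> 95
Compare 14 with 95 -> 95

95


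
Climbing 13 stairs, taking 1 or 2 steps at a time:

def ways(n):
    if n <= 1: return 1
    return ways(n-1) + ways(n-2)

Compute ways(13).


Building up from base cases:
ways(0) = 1
ways(1) = 1
ways(2) = ways(1) + ways(0) = 1 + 1 = 2
ways(3) = ways(2) + ways(1) = 2 + 1 = 3
ways(4) = ways(3) + ways(2) = 3 + 2 = 5
ways(5) = ways(4) + ways(3) = 5 + 3 = 8
ways(6) = ways(5) + ways(4) = 8 + 5 = 13
ways(7) = ways(6) + ways(5) = 13 + 8 = 21
ways(8) = ways(7) + ways(6) = 21 + 13 = 34
ways(9) = ways(8) + ways(7) = 34 + 21 = 55
ways(10) = ways(9) + ways(8) = 55 + 34 = 89
ways(11) = ways(10) + ways(9) = 89 + 55 = 144
ways(12) = ways(11) + ways(10) = 144 + 89 = 233
ways(13) = ways(12) + ways(11) = 233 + 144 = 377

377


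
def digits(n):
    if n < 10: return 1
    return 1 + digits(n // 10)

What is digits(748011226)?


digits(748011226) = 1 + digits(74801122)
digits(74801122) = 1 + digits(7480112)
digits(7480112) = 1 + digits(748011)
digits(748011) = 1 + digits(74801)
digits(74801) = 1 + digits(7480)
digits(7480) = 1 + digits(748)
digits(748) = 1 + digits(74)
digits(74) = 1 + digits(7)
digits(7) = 1  (base case: 7 < 10)
Unwinding: 1 + 1 + 1 + 1 + 1 + 1 + 1 + 1 + 1 = 9

9


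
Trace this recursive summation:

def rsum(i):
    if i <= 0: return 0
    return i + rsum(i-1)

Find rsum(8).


rsum(8)
= 8 + 7 + 6 + 5 + 4 + 3 + 2 + 1 + rsum(0)
= 8 + 7 + 6 + 5 + 4 + 3 + 2 + 1 + 0
= 36

36


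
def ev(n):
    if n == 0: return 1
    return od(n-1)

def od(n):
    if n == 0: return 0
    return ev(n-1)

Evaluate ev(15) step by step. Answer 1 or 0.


ev(15) = od(14)
od(14) = ev(13)
ev(13) = od(12)
od(12) = ev(11)
ev(11) = od(10)
od(10) = ev(9)
ev(9) = od(8)
od(8) = ev(7)
ev(7) = od(6)
od(6) = ev(5)
ev(5) = od(4)
od(4) = ev(3)
ev(3) = od(2)
od(2) = ev(1)
ev(1) = od(0)
od(0) = 0  (base case)
Result: 0

0


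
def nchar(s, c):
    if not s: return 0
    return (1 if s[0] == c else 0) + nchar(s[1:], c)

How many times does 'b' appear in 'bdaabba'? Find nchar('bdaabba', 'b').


s[0]='b' == 'b' -> 1
s[0]='d' != 'b' -> 0
s[0]='a' != 'b' -> 0
s[0]='a' != 'b' -> 0
s[0]='b' == 'b' -> 1
s[0]='b' == 'b' -> 1
s[0]='a' != 'b' -> 0
Sum: 1 + 0 + 0 + 0 + 1 + 1 + 0 = 3

3


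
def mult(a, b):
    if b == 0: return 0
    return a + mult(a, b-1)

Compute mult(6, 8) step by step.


mult(6, 8) = 6 + mult(6, 7)
mult(6, 7) = 6 + mult(6, 6)
mult(6, 6) = 6 + mult(6, 5)
mult(6, 5) = 6 + mult(6, 4)
mult(6, 4) = 6 + mult(6, 3)
mult(6, 3) = 6 + mult(6, 2)
mult(6, 2) = 6 + mult(6, 1)
mult(6, 1) = 6 + mult(6, 0)
mult(6, 0) = 0  (base case)
Total: 6 + 6 + 6 + 6 + 6 + 6 + 6 + 6 + 0 = 48

48


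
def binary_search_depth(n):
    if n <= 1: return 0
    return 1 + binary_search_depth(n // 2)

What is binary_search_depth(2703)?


2703 / 2 = 1351
1351 / 2 = 675
675 / 2 = 337
337 / 2 = 168
168 / 2 = 84
84 / 2 = 42
42 / 2 = 21
21 / 2 = 10
10 / 2 = 5
5 / 2 = 2
2 / 2 = 1
Reached 1 after 11 halvings

11


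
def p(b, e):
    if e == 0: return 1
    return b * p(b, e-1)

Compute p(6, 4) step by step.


p(6, 4)
= 6 * p(6, 3)
= 6 * 6 * p(6, 2)
= 6 * 6 * 6 * p(6, 1)
= 6 * 6 * 6 * 6 * p(6, 0)
= 6 * 6 * 6 * 6 * 1
= 1296

1296


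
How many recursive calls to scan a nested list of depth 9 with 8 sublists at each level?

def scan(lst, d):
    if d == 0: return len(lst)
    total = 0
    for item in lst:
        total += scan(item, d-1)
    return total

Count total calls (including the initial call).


At depth 0 (root): 1 call
At depth 1: each of 1 parents calls scan on 8 children = 8 calls
At depth 2: each of 8 parents calls scan on 8 children = 64 calls
At depth 3: each of 64 parents calls scan on 8 children = 512 calls
At depth 4: each of 512 parents calls scan on 8 children = 4096 calls
At depth 5: each of 4096 parents calls scan on 8 children = 32768 calls
At depth 6: each of 32768 parents calls scan on 8 children = 262144 calls
At depth 7: each of 262144 parents calls scan on 8 children = 2097152 calls
At depth 8: each of 2097152 parents calls scan on 8 children = 16777216 calls
At depth 9: each of 16777216 parents calls scan on 8 children = 134217728 calls
Total: 1 + 8 + 64 + 512 + 4096 + 32768 + 262144 + 2097152 + 16777216 + 134217728 = 153391689

153391689


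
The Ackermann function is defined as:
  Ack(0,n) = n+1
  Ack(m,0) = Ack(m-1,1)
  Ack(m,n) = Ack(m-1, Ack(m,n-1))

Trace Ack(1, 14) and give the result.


Ack(1, 14) = Ack(0, Ack(1, 13))
  Ack(1, 13) = Ack(0, Ack(1, 12))
    Ack(1, 12) = Ack(0, Ack(1, 11))
      Ack(1, 11) = Ack(0, Ack(1, 10))
        Ack(1, 10) = Ack(0, Ack(1, 9))
          Ack(1, 9) = Ack(0, Ack(1, 8))
          Ack(1, 8) = Ack(0, Ack(1, 7))
          Ack(1, 7) = Ack(0, Ack(1, 6))
          Ack(1, 6) = Ack(0, Ack(1, 5))
          Ack(1, 5) = Ack(0, Ack(1, 4))
          Ack(1, 4) = Ack(0, Ack(1, 3))
          Ack(1, 3) = Ack(0, Ack(1, 2))
          Ack(1, 2) = Ack(0, Ack(1, 1))
          Ack(1, 1) = Ack(0, Ack(1, 0))
          Ack(1, 0) = Ack(0, 1)
          Ack(0, 1) = 2
            = Ack(0, 2)
          Ack(0, 2) = 3
            = Ack(0, 3)
          Ack(0, 3) = 4
            = Ack(0, 4)
          Ack(0, 4) = 5
            = Ack(0, 5)
          Ack(0, 5) = 6
            = Ack(0, 6)
... (trace truncated)
Result: Ack(1, 14) = 16

16


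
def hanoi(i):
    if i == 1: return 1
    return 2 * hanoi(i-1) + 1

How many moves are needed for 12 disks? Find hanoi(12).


hanoi(12) = 2 * hanoi(11) + 1
hanoi(11) = 2 * hanoi(10) + 1
hanoi(10) = 2 * hanoi(9) + 1
hanoi(9) = 2 * hanoi(8) + 1
hanoi(8) = 2 * hanoi(7) + 1
hanoi(7) = 2 * hanoi(6) + 1
hanoi(6) = 2 * hanoi(5) + 1
hanoi(5) = 2 * hanoi(4) + 1
hanoi(4) = 2 * hanoi(3) + 1
hanoi(3) = 2 * hanoi(2) + 1
hanoi(2) = 2 * hanoi(1) + 1
hanoi(1) = 1  (base case)
hanoi(2) = 2 * 1 + 1 = 3
hanoi(3) = 2 * 3 + 1 = 7
hanoi(4) = 2 * 7 + 1 = 15
hanoi(5) = 2 * 15 + 1 = 31
hanoi(6) = 2 * 31 + 1 = 63
hanoi(7) = 2 * 63 + 1 = 127
hanoi(8) = 2 * 127 + 1 = 255
hanoi(9) = 2 * 255 + 1 = 511
hanoi(10) = 2 * 511 + 1 = 1023
hanoi(11) = 2 * 1023 + 1 = 2047
hanoi(12) = 2 * 2047 + 1 = 4095

4095


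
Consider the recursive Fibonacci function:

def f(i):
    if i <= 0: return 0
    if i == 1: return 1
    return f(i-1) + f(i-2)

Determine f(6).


Computing f(6) bottom-up:
f(0) = 0
f(1) = 1
f(2) = f(1) + f(0) = 1 + 0 = 1
f(3) = f(2) + f(1) = 1 + 1 = 2
f(4) = f(3) + f(2) = 2 + 1 = 3
f(5) = f(4) + f(3) = 3 + 2 = 5
f(6) = f(5) + f(4) = 5 + 3 = 8

8


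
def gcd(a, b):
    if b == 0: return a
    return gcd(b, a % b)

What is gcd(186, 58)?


gcd(186, 58) = gcd(58, 12)
gcd(58, 12) = gcd(12, 10)
gcd(12, 10) = gcd(10, 2)
gcd(10, 2) = gcd(2, 0)
gcd(2, 0) = 2  (base case)

2


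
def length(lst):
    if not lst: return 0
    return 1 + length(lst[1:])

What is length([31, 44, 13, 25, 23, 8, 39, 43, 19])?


length([31, 44, 13, 25, 23, 8, 39, 43, 19]) = 1 + length([44, 13, 25, 23, 8, 39, 43, 19])
length([44, 13, 25, 23, 8, 39, 43, 19]) = 1 + length([13, 25, 23, 8, 39, 43, 19])
length([13, 25, 23, 8, 39, 43, 19]) = 1 + length([25, 23, 8, 39, 43, 19])
length([25, 23, 8, 39, 43, 19]) = 1 + length([23, 8, 39, 43, 19])
length([23, 8, 39, 43, 19]) = 1 + length([8, 39, 43, 19])
length([8, 39, 43, 19]) = 1 + length([39, 43, 19])
length([39, 43, 19]) = 1 + length([43, 19])
length([43, 19]) = 1 + length([19])
length([19]) = 1 + length([])
length([]) = 0  (base case)
Unwinding: 1 + 1 + 1 + 1 + 1 + 1 + 1 + 1 + 1 + 0 = 9

9


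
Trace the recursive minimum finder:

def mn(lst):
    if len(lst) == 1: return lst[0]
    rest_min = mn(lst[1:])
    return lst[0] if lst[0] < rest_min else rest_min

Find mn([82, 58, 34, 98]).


mn([82, 58, 34, 98]): compare 82 with mn([58, 34, 98])
mn([58, 34, 98]): compare 58 with mn([34, 98])
mn([34, 98]): compare 34 with mn([98])
mn([98]) = 98  (base case)
Compare 34 with 98 -> 34
Compare 58 with 34 -> 34
Compare 82 with 34 -> 34

34


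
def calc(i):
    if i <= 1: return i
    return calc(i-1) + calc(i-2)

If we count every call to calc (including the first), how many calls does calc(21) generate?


Let C(n) = total calls for calc(n)
C(0) = 1, C(1) = 1
C(2) = 1 + C(1) + C(0) = 1 + 1 + 1 = 3
C(3) = 1 + C(2) + C(1) = 1 + 3 + 1 = 5
C(4) = 1 + C(3) + C(2) = 1 + 5 + 3 = 9
C(5) = 1 + C(4) + C(3) = 1 + 9 + 5 = 15
C(6) = 1 + C(5) + C(4) = 1 + 15 + 9 = 25
C(7) = 1 + C(6) + C(5) = 1 + 25 + 15 = 41
C(8) = 1 + C(7) + C(6) = 1 + 41 + 25 = 67
C(9) = 1 + C(8) + C(7) = 1 + 67 + 41 = 109
C(10) = 1 + C(9) + C(8) = 1 + 109 + 67 = 177
C(11) = 1 + C(10) + C(9) = 1 + 177 + 109 = 287
C(12) = 1 + C(11) + C(10) = 1 + 287 + 177 = 465
C(13) = 1 + C(12) + C(11) = 1 + 465 + 287 = 753
C(14) = 1 + C(13) + C(12) = 1 + 753 + 465 = 1219
C(15) = 1 + C(14) + C(13) = 1 + 1219 + 753 = 1973
C(16) = 1 + C(15) + C(14) = 1 + 1973 + 1219 = 3193
C(17) = 1 + C(16) + C(15) = 1 + 3193 + 1973 = 5167
C(18) = 1 + C(17) + C(16) = 1 + 5167 + 3193 = 8361
C(19) = 1 + C(18) + C(17) = 1 + 8361 + 5167 = 13529
C(20) = 1 + C(19) + C(18) = 1 + 13529 + 8361 = 21891
C(21) = 1 + C(20) + C(19) = 1 + 21891 + 13529 = 35421

35421


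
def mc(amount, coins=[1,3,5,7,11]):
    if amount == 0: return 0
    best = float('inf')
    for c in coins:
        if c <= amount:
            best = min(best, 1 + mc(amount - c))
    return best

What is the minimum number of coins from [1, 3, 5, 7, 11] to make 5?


Building up with DP:
mc(0) = 0
mc(1) = min(1+mc(0)=1+0=1) = 1
mc(2) = min(1+mc(1)=1+1=2) = 2
mc(3) = min(1+mc(2)=1+2=3, 1+mc(0)=1+0=1) = 1
mc(4) = min(1+mc(3)=1+1=2, 1+mc(1)=1+1=2) = 2
mc(5) = min(1+mc(4)=1+2=3, 1+mc(2)=1+2=3, 1+mc(0)=1+0=1) = 1

1


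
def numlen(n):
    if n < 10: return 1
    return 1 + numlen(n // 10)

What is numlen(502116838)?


numlen(502116838) = 1 + numlen(50211683)
numlen(50211683) = 1 + numlen(5021168)
numlen(5021168) = 1 + numlen(502116)
numlen(502116) = 1 + numlen(50211)
numlen(50211) = 1 + numlen(5021)
numlen(5021) = 1 + numlen(502)
numlen(502) = 1 + numlen(50)
numlen(50) = 1 + numlen(5)
numlen(5) = 1  (base case: 5 < 10)
Unwinding: 1 + 1 + 1 + 1 + 1 + 1 + 1 + 1 + 1 = 9

9


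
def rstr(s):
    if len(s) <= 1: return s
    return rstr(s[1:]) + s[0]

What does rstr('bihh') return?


rstr('bihh') = rstr('ihh') + 'b'
rstr('ihh') = rstr('hh') + 'i'
rstr('hh') = rstr('h') + 'h'
rstr('h') = 'h'  (base case)
Concatenating: 'h' + 'h' + 'i' + 'b' = 'hhib'

hhib


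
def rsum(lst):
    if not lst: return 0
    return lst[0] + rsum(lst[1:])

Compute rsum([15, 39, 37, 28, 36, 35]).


rsum([15, 39, 37, 28, 36, 35]) = 15 + rsum([39, 37, 28, 36, 35])
rsum([39, 37, 28, 36, 35]) = 39 + rsum([37, 28, 36, 35])
rsum([37, 28, 36, 35]) = 37 + rsum([28, 36, 35])
rsum([28, 36, 35]) = 28 + rsum([36, 35])
rsum([36, 35]) = 36 + rsum([35])
rsum([35]) = 35 + rsum([])
rsum([]) = 0  (base case)
Total: 15 + 39 + 37 + 28 + 36 + 35 + 0 = 190

190


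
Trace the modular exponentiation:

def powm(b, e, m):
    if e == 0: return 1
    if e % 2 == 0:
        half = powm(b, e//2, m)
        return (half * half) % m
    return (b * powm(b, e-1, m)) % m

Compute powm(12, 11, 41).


powm(12, 11, 41): e is odd, compute powm(12, 10, 41)
  powm(12, 10, 41): e is even, compute powm(12, 5, 41)
    powm(12, 5, 41): e is odd, compute powm(12, 4, 41)
      powm(12, 4, 41): e is even, compute powm(12, 2, 41)
        powm(12, 2, 41): e is even, compute powm(12, 1, 41)
          powm(12, 1, 41): e is odd, compute powm(12, 0, 41)
          powm(12, 0, 41) = 1
          (12 * 1) % 41 = 12
        half=12, (12*12) % 41 = 21
      half=21, (21*21) % 41 = 31
    (12 * 31) % 41 = 3
  half=3, (3*3) % 41 = 9
(12 * 9) % 41 = 26

26


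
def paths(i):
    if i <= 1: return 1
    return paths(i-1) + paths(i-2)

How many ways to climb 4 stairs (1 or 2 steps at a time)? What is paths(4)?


Building up from base cases:
paths(0) = 1
paths(1) = 1
paths(2) = paths(1) + paths(0) = 1 + 1 = 2
paths(3) = paths(2) + paths(1) = 2 + 1 = 3
paths(4) = paths(3) + paths(2) = 3 + 2 = 5

5


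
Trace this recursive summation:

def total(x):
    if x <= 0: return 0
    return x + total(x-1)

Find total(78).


total(78)
= 78 + 77 + 76 + 75 + 74 + 73 + 72 + 71 + 70 + 69 + 68 + 67 + 66 + 65 + 64 + 63 + 62 + 61 + 60 + 59 + 58 + 57 + 56 + 55 + 54 + 53 + 52 + 51 + 50 + 49 + 48 + 47 + 46 + 45 + 44 + 43 + 42 + 41 + 40 + 39 + 38 + 37 + 36 + 35 + 34 + 33 + 32 + 31 + 30 + 29 + 28 + 27 + 26 + 25 + 24 + 23 + 22 + 21 + 20 + 19 + 18 + 17 + 16 + 15 + 14 + 13 + 12 + 11 + 10 + 9 + 8 + 7 + 6 + 5 + 4 + 3 + 2 + 1 + total(0)
= 78 + 77 + 76 + 75 + 74 + 73 + 72 + 71 + 70 + 69 + 68 + 67 + 66 + 65 + 64 + 63 + 62 + 61 + 60 + 59 + 58 + 57 + 56 + 55 + 54 + 53 + 52 + 51 + 50 + 49 + 48 + 47 + 46 + 45 + 44 + 43 + 42 + 41 + 40 + 39 + 38 + 37 + 36 + 35 + 34 + 33 + 32 + 31 + 30 + 29 + 28 + 27 + 26 + 25 + 24 + 23 + 22 + 21 + 20 + 19 + 18 + 17 + 16 + 15 + 14 + 13 + 12 + 11 + 10 + 9 + 8 + 7 + 6 + 5 + 4 + 3 + 2 + 1 + 0
= 3081

3081


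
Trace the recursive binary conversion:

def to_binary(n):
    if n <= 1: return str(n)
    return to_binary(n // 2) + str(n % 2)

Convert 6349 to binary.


to_binary(6349) = to_binary(3174) + '1'
to_binary(3174) = to_binary(1587) + '0'
to_binary(1587) = to_binary(793) + '1'
to_binary(793) = to_binary(396) + '1'
to_binary(396) = to_binary(198) + '0'
to_binary(198) = to_binary(99) + '0'
to_binary(99) = to_binary(49) + '1'
to_binary(49) = to_binary(24) + '1'
to_binary(24) = to_binary(12) + '0'
to_binary(12) = to_binary(6) + '0'
to_binary(6) = to_binary(3) + '0'
to_binary(3) = to_binary(1) + '1'
to_binary(1) = '1'  (base case)
Concatenating: '1' + '1' + '0' + '0' + '0' + '1' + '1' + '0' + '0' + '1' + '1' + '0' + '1' = '1100011001101'

1100011001101


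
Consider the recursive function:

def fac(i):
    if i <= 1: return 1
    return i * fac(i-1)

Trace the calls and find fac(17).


fac(17)
= 17 * fac(16)
= 17 * 16 * fac(15)
= 17 * 16 * 15 * fac(14)
= 17 * 16 * 15 * 14 * fac(13)
= 17 * 16 * 15 * 14 * 13 * fac(12)
= 17 * 16 * 15 * 14 * 13 * 12 * fac(11)
= 17 * 16 * 15 * 14 * 13 * 12 * 11 * fac(10)
= 17 * 16 * 15 * 14 * 13 * 12 * 11 * 10 * fac(9)
= 17 * 16 * 15 * 14 * 13 * 12 * 11 * 10 * 9 * fac(8)
= 17 * 16 * 15 * 14 * 13 * 12 * 11 * 10 * 9 * 8 * fac(7)
= 17 * 16 * 15 * 14 * 13 * 12 * 11 * 10 * 9 * 8 * 7 * fac(6)
= 17 * 16 * 15 * 14 * 13 * 12 * 11 * 10 * 9 * 8 * 7 * 6 * fac(5)
= 17 * 16 * 15 * 14 * 13 * 12 * 11 * 10 * 9 * 8 * 7 * 6 * 5 * fac(4)
= 17 * 16 * 15 * 14 * 13 * 12 * 11 * 10 * 9 * 8 * 7 * 6 * 5 * 4 * fac(3)
= 17 * 16 * 15 * 14 * 13 * 12 * 11 * 10 * 9 * 8 * 7 * 6 * 5 * 4 * 3 * fac(2)
= 17 * 16 * 15 * 14 * 13 * 12 * 11 * 10 * 9 * 8 * 7 * 6 * 5 * 4 * 3 * 2 * fac(1)
= 17 * 16 * 15 * 14 * 13 * 12 * 11 * 10 * 9 * 8 * 7 * 6 * 5 * 4 * 3 * 2 * 1
= 355687428096000

355687428096000


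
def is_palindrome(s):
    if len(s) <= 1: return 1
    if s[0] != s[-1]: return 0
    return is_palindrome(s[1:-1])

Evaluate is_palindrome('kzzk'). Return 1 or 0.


is_palindrome('kzzk'): s[0]='k' == s[-1]='k' -> check is_palindrome('zz')
is_palindrome('zz'): s[0]='z' == s[-1]='z' -> check is_palindrome('')
is_palindrome(''): len <= 1 -> return 1  (base case)
Result: 1 (palindrome)

1


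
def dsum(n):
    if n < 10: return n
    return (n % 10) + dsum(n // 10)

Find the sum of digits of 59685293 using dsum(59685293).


dsum(59685293) = 3 + dsum(5968529)
dsum(5968529) = 9 + dsum(596852)
dsum(596852) = 2 + dsum(59685)
dsum(59685) = 5 + dsum(5968)
dsum(5968) = 8 + dsum(596)
dsum(596) = 6 + dsum(59)
dsum(59) = 9 + dsum(5)
dsum(5) = 5  (base case)
Total: 3 + 9 + 2 + 5 + 8 + 6 + 9 + 5 = 47

47


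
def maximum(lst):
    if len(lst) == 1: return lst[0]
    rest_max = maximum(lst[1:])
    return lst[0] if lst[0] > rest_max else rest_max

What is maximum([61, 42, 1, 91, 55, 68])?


maximum([61, 42, 1, 91, 55, 68]): compare 61 with maximum([42, 1, 91, 55, 68])
maximum([42, 1, 91, 55, 68]): compare 42 with maximum([1, 91, 55, 68])
maximum([1, 91, 55, 68]): compare 1 with maximum([91, 55, 68])
maximum([91, 55, 68]): compare 91 with maximum([55, 68])
maximum([55, 68]): compare 55 with maximum([68])
maximum([68]) = 68  (base case)
Compare 55 with 68 -> 68
Compare 91 with 68 -> 91
Compare 1 with 91 -> 91
Compare 42 with 91 -> 91
Compare 61 with 91 -> 91

91


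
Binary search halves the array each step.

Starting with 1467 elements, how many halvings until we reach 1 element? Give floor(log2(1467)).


1467 / 2 = 733
733 / 2 = 366
366 / 2 = 183
183 / 2 = 91
91 / 2 = 45
45 / 2 = 22
22 / 2 = 11
11 / 2 = 5
5 / 2 = 2
2 / 2 = 1
Reached 1 after 10 halvings

10


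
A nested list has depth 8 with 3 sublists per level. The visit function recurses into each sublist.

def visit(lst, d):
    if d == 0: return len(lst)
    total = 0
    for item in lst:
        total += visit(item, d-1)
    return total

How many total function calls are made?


At depth 0 (root): 1 call
At depth 1: each of 1 parents calls visit on 3 children = 3 calls
At depth 2: each of 3 parents calls visit on 3 children = 9 calls
At depth 3: each of 9 parents calls visit on 3 children = 27 calls
At depth 4: each of 27 parents calls visit on 3 children = 81 calls
At depth 5: each of 81 parents calls visit on 3 children = 243 calls
At depth 6: each of 243 parents calls visit on 3 children = 729 calls
At depth 7: each of 729 parents calls visit on 3 children = 2187 calls
At depth 8: each of 2187 parents calls visit on 3 children = 6561 calls
Total: 1 + 3 + 9 + 27 + 81 + 243 + 729 + 2187 + 6561 = 9841

9841


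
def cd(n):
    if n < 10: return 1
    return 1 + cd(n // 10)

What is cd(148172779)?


cd(148172779) = 1 + cd(14817277)
cd(14817277) = 1 + cd(1481727)
cd(1481727) = 1 + cd(148172)
cd(148172) = 1 + cd(14817)
cd(14817) = 1 + cd(1481)
cd(1481) = 1 + cd(148)
cd(148) = 1 + cd(14)
cd(14) = 1 + cd(1)
cd(1) = 1  (base case: 1 < 10)
Unwinding: 1 + 1 + 1 + 1 + 1 + 1 + 1 + 1 + 1 = 9

9


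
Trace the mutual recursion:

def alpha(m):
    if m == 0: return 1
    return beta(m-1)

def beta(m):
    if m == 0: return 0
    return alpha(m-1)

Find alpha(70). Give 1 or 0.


alpha(70) = beta(69)
beta(69) = alpha(68)
alpha(68) = beta(67)
beta(67) = alpha(66)
alpha(66) = beta(65)
beta(65) = alpha(64)
alpha(64) = beta(63)
beta(63) = alpha(62)
alpha(62) = beta(61)
beta(61) = alpha(60)
alpha(60) = beta(59)
beta(59) = alpha(58)
alpha(58) = beta(57)
beta(57) = alpha(56)
alpha(56) = beta(55)
beta(55) = alpha(54)
alpha(54) = beta(53)
beta(53) = alpha(52)
alpha(52) = beta(51)
beta(51) = alpha(50)
alpha(50) = beta(49)
beta(49) = alpha(48)
alpha(48) = beta(47)
beta(47) = alpha(46)
alpha(46) = beta(45)
beta(45) = alpha(44)
alpha(44) = beta(43)
beta(43) = alpha(42)
alpha(42) = beta(41)
beta(41) = alpha(40)
alpha(40) = beta(39)
beta(39) = alpha(38)
alpha(38) = beta(37)
beta(37) = alpha(36)
alpha(36) = beta(35)
beta(35) = alpha(34)
alpha(34) = beta(33)
beta(33) = alpha(32)
alpha(32) = beta(31)
beta(31) = alpha(30)
alpha(30) = beta(29)
beta(29) = alpha(28)
alpha(28) = beta(27)
beta(27) = alpha(26)
alpha(26) = beta(25)
beta(25) = alpha(24)
alpha(24) = beta(23)
beta(23) = alpha(22)
alpha(22) = beta(21)
beta(21) = alpha(20)
alpha(20) = beta(19)
beta(19) = alpha(18)
alpha(18) = beta(17)
beta(17) = alpha(16)
alpha(16) = beta(15)
beta(15) = alpha(14)
alpha(14) = beta(13)
beta(13) = alpha(12)
alpha(12) = beta(11)
beta(11) = alpha(10)
alpha(10) = beta(9)
beta(9) = alpha(8)
alpha(8) = beta(7)
beta(7) = alpha(6)
alpha(6) = beta(5)
beta(5) = alpha(4)
alpha(4) = beta(3)
beta(3) = alpha(2)
alpha(2) = beta(1)
beta(1) = alpha(0)
alpha(0) = 1  (base case)
Result: 1

1
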